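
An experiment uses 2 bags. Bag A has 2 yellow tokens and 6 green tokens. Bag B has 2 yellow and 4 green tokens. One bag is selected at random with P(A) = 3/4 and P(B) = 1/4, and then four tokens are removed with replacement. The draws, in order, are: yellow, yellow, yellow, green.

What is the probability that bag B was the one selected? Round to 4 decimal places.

Under each hypothesis, the probability of the observed sequence is: P(data | bag A) = (2/8)(2/8)(2/8)(6/8) = 0.011719; P(data | bag B) = (2/6)(2/6)(2/6)(4/6) = 0.024691.
Weighting by the prior gives 3/4 · 0.011719 = 0.0087891, 1/4 · 0.024691 = 0.0061728; with total 0.014962.
Hence P(bag B | data) = (0.0061728) / (0.014962) = 0.41257.

0.4126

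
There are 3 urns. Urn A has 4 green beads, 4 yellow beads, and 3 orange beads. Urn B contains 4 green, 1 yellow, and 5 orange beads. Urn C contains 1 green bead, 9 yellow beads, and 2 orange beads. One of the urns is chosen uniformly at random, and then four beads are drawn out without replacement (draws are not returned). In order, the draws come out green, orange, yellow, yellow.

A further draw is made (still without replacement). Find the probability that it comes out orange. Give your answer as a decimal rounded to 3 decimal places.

Compute the likelihood of the observed sequence for each case: P(data | urn A) = (4/11)(3/10)(4/9)(3/8) = 1/55; P(data | urn B) = (4/10)(5/9)(1/8)(0/7) = 0; P(data | urn C) = (1/12)(2/11)(9/10)(8/9) = 2/165.
Multiplying each by its prior: 1/3 · 1/55 = 1/165, 1/3 · 0 = 0, 1/3 · 2/165 = 2/495; with total 1/99.
Normalising, the posterior is P(urn A | data) = 3/5, P(urn B | data) = 0, P(urn C | data) = 2/5.
Averaging over the posterior, P(orange next | data) = (2/7)(3/5) + (1/8)(2/5) = 31/140.

0.221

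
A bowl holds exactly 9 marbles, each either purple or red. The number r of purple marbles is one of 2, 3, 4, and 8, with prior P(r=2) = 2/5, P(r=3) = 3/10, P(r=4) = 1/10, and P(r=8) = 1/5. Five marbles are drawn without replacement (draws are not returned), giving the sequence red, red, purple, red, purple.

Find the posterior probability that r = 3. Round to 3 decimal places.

0.474

Compute the likelihood of the observed sequence for each case: P(data | r = 2) = (7/9)(6/8)(2/7)(5/6)(1/5) = 1/36; P(data | r = 3) = (6/9)(5/8)(3/7)(4/6)(2/5) = 1/21; P(data | r = 4) = (5/9)(4/8)(4/7)(3/6)(3/5) = 1/21; P(data | r = 8) = (1/9)(0/8) = 0.
Multiplying each by its prior: 2/5 · 1/36 = 1/90, 3/10 · 1/21 = 1/70, 1/10 · 1/21 = 1/210, 1/5 · 0 = 0; these sum to 19/630.
Therefore the posterior P(r = 3 | data) = (1/70) / (19/630) = 9/19.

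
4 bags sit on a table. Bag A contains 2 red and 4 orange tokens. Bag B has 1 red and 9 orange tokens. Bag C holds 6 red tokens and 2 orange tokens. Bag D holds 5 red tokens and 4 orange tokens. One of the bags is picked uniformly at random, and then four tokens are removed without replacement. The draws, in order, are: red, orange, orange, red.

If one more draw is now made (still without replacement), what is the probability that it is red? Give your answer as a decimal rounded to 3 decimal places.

0.459

Compute the likelihood of the observed sequence for each case: P(data | bag A) = (2/6)(4/5)(3/4)(1/3) = 0.066667; P(data | bag B) = (1/10)(9/9)(8/8)(0/7) = 0; P(data | bag C) = (6/8)(2/7)(1/6)(5/5) = 0.035714; P(data | bag D) = (5/9)(4/8)(3/7)(4/6) = 0.079365.
The prior-weighted likelihoods are 1/4 · 0.066667 = 0.016667, 1/4 · 0 = 0, 1/4 · 0.035714 = 0.0089286, 1/4 · 0.079365 = 0.019841; these sum to 0.045437.
Normalising, the posterior is P(bag A | data) = 0.36681, P(bag B | data) = 0, P(bag C | data) = 0.19651, P(bag D | data) = 0.43668.
Averaging over the posterior, P(red next | data) = (0)(0.36681) + (1)(0.19651) + (3/5)(0.43668) = 0.45852.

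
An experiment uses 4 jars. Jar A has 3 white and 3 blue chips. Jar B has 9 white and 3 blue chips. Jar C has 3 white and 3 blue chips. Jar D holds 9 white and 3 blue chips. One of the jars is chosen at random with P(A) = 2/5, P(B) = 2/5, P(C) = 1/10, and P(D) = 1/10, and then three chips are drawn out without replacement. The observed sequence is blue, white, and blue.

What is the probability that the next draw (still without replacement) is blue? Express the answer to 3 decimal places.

0.286

For each hypothesis, P(data | H) works out to: P(data | jar A) = (3/6)(3/5)(2/4) = 0.15; P(data | jar B) = (3/12)(9/11)(2/10) = 0.040909; P(data | jar C) = (3/6)(3/5)(2/4) = 0.15; P(data | jar D) = (3/12)(9/11)(2/10) = 0.040909.
Multiplying each by its prior: 2/5 · 0.15 = 0.06, 2/5 · 0.040909 = 0.016364, 1/10 · 0.15 = 0.015, 1/10 · 0.040909 = 0.0040909; these sum to 0.095455.
Normalising, the posterior is P(jar A | data) = 0.62857, P(jar B | data) = 0.17143, P(jar C | data) = 0.15714, P(jar D | data) = 0.042857.
So P(blue next | data) = Σ P(blue next | H) P(H | data) = (1/3)(0.62857) + (1/9)(0.17143) + (1/3)(0.15714) + (1/9)(0.042857) = 0.28571.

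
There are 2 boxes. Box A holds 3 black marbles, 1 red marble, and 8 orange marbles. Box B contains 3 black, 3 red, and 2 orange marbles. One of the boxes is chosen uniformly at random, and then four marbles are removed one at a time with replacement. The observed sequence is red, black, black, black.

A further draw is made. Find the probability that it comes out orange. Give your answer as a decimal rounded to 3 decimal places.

Compute the likelihood of the observed sequence for each case: P(data | box A) = (1/12)(3/12)(3/12)(3/12) = 0.0013021; P(data | box B) = (3/8)(3/8)(3/8)(3/8) = 0.019775.
Weighting by the prior gives 1/2 · 0.0013021 = 0.00065104, 1/2 · 0.019775 = 0.0098877; these sum to 0.010539.
Normalising, the posterior is P(box A | data) = 0.061776, P(box B | data) = 0.93822.
So P(orange next | data) = Σ P(orange next | H) P(H | data) = (2/3)(0.061776) + (1/4)(0.93822) = 0.27574.

0.276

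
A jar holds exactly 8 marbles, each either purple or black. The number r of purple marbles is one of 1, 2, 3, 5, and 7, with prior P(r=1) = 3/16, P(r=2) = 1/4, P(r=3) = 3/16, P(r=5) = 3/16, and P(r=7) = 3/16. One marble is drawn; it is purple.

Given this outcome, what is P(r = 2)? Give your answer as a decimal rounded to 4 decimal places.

0.1429

Under each hypothesis, the probability of this draw is: P(data | r = 1) = (1/8) = 1/8; P(data | r = 2) = (2/8) = 1/4; P(data | r = 3) = (3/8) = 3/8; P(data | r = 5) = (5/8) = 5/8; P(data | r = 7) = (7/8) = 7/8.
Multiplying each by its prior: 3/16 · 1/8 = 3/128, 1/4 · 1/4 = 1/16, 3/16 · 3/8 = 9/128, 3/16 · 5/8 = 15/128, 3/16 · 7/8 = 21/128; summing to 7/16.
Hence P(r = 2 | data) = (1/16) / (7/16) = 1/7.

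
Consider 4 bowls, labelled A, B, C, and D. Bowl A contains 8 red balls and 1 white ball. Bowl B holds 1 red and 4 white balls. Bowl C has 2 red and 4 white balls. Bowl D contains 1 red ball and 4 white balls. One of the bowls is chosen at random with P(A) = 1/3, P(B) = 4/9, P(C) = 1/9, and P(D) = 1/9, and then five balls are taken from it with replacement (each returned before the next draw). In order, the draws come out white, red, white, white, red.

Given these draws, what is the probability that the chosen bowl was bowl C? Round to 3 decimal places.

Under each hypothesis, the probability of the observed sequence is: P(data | bowl A) = (1/9)(8/9)(1/9)(1/9)(8/9) = 0.0010838; P(data | bowl B) = (4/5)(1/5)(4/5)(4/5)(1/5) = 0.02048; P(data | bowl C) = (4/6)(2/6)(4/6)(4/6)(2/6) = 0.032922; P(data | bowl D) = (4/5)(1/5)(4/5)(4/5)(1/5) = 0.02048.
The prior-weighted likelihoods are 1/3 · 0.0010838 = 0.00036128, 4/9 · 0.02048 = 0.0091022, 1/9 · 0.032922 = 0.003658, 1/9 · 0.02048 = 0.0022756; with total 0.015397.
So P(bowl C | data) = (0.003658) / (0.015397) = 0.23758.

0.238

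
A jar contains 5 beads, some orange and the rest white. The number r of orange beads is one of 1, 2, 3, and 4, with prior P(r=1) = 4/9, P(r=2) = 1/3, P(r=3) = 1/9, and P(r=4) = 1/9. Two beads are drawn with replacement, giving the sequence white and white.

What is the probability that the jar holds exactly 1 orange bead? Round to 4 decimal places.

0.6667

Under each hypothesis, the probability of the observed sequence is: P(data | r = 1) = (4/5)(4/5) = 16/25; P(data | r = 2) = (3/5)(3/5) = 9/25; P(data | r = 3) = (2/5)(2/5) = 4/25; P(data | r = 4) = (1/5)(1/5) = 1/25.
Weighting by the prior gives 4/9 · 16/25 = 64/225, 1/3 · 9/25 = 3/25, 1/9 · 4/25 = 4/225, 1/9 · 1/25 = 1/225; summing to 32/75.
By Bayes' rule, P(r = 1 | data) = (64/225) / (32/75) = 2/3.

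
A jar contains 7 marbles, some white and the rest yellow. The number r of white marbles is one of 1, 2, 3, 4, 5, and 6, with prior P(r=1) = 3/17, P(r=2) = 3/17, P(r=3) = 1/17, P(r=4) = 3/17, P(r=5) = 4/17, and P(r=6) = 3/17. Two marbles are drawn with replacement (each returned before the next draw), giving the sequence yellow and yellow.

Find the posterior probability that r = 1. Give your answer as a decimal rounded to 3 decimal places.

0.441

For each hypothesis, P(data | H) works out to: P(data | r = 1) = (6/7)(6/7) = 36/49; P(data | r = 2) = (5/7)(5/7) = 25/49; P(data | r = 3) = (4/7)(4/7) = 16/49; P(data | r = 4) = (3/7)(3/7) = 9/49; P(data | r = 5) = (2/7)(2/7) = 4/49; P(data | r = 6) = (1/7)(1/7) = 1/49.
Multiplying each by its prior: 3/17 · 36/49 = 108/833, 3/17 · 25/49 = 75/833, 1/17 · 16/49 = 16/833, 3/17 · 9/49 = 27/833, 4/17 · 4/49 = 16/833, 3/17 · 1/49 = 3/833; these sum to 5/17.
So P(r = 1 | data) = (108/833) / (5/17) = 108/245.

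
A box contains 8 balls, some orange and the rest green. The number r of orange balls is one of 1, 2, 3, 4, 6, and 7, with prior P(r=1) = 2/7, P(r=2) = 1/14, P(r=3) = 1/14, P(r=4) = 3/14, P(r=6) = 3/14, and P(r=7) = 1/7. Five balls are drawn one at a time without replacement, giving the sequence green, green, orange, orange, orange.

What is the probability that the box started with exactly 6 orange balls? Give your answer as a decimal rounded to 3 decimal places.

0.423

Under each hypothesis, the probability of the observed sequence is: P(data | r = 1) = (7/8)(6/7)(1/6)(0/5) = 0; P(data | r = 2) = (6/8)(5/7)(2/6)(1/5)(0/4) = 0; P(data | r = 3) = (5/8)(4/7)(3/6)(2/5)(1/4) = 0.017857; P(data | r = 4) = (4/8)(3/7)(4/6)(3/5)(2/4) = 0.042857; P(data | r = 6) = (2/8)(1/7)(6/6)(5/5)(4/4) = 0.035714; P(data | r = 7) = (1/8)(0/7) = 0.
The prior-weighted likelihoods are 2/7 · 0 = 0, 1/14 · 0 = 0, 1/14 · 0.017857 = 0.0012755, 3/14 · 0.042857 = 0.0091837, 3/14 · 0.035714 = 0.0076531, 1/7 · 0 = 0; with total 0.018112.
Hence P(r = 6 | data) = (0.0076531) / (0.018112) = 0.42254.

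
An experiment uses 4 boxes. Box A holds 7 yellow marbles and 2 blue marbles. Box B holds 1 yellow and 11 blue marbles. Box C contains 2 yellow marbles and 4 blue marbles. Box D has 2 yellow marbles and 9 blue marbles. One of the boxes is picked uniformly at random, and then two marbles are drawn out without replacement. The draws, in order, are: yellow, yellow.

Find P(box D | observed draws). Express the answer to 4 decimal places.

0.0272

The likelihood of the observed sequence under each hypothesis: P(data | box A) = (7/9)(6/8) = 7/12; P(data | box B) = (1/12)(0/11) = 0; P(data | box C) = (2/6)(1/5) = 1/15; P(data | box D) = (2/11)(1/10) = 1/55.
Weighting by the prior gives 1/4 · 7/12 = 7/48, 1/4 · 0 = 0, 1/4 · 1/15 = 1/60, 1/4 · 1/55 = 1/220; with total 147/880.
So P(box D | data) = (1/220) / (147/880) = 4/147.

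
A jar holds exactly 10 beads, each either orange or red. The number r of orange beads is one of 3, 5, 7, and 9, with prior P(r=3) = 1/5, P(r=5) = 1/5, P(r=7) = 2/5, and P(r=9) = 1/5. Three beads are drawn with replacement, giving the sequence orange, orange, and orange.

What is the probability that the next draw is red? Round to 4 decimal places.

0.2298

The likelihood of the observed sequence under each hypothesis: P(data | r = 3) = (3/10)(3/10)(3/10) = 0.027; P(data | r = 5) = (5/10)(5/10)(5/10) = 0.125; P(data | r = 7) = (7/10)(7/10)(7/10) = 0.343; P(data | r = 9) = (9/10)(9/10)(9/10) = 0.729.
The prior-weighted likelihoods are 1/5 · 0.027 = 0.0054, 1/5 · 0.125 = 0.025, 2/5 · 0.343 = 0.1372, 1/5 · 0.729 = 0.1458; summing to 0.3134.
The posterior is then P(r = 3 | data) = 0.01723, P(r = 5 | data) = 0.07977, P(r = 7 | data) = 0.43778, P(r = 9 | data) = 0.46522.
So P(red next | data) = Σ P(red next | H) P(H | data) = (7/10)(0.01723) + (1/2)(0.07977) + (3/10)(0.43778) + (1/10)(0.46522) = 0.2298.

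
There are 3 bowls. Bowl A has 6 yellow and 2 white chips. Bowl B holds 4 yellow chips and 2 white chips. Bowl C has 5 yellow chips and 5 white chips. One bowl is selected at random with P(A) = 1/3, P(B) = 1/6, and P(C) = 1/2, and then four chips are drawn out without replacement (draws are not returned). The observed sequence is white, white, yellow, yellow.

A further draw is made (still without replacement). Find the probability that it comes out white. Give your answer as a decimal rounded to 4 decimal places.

0.3165

Under each hypothesis, the probability of the observed sequence is: P(data | bowl A) = (2/8)(1/7)(6/6)(5/5) = 0.035714; P(data | bowl B) = (2/6)(1/5)(4/4)(3/3) = 0.066667; P(data | bowl C) = (5/10)(4/9)(5/8)(4/7) = 0.079365.
Multiplying each by its prior: 1/3 · 0.035714 = 0.011905, 1/6 · 0.066667 = 0.011111, 1/2 · 0.079365 = 0.039683; these sum to 0.062698.
The posterior is then P(bowl A | data) = 0.18987, P(bowl B | data) = 0.17722, P(bowl C | data) = 0.63291.
So P(white next | data) = Σ P(white next | H) P(H | data) = (0)(0.18987) + (0)(0.17722) + (1/2)(0.63291) = 0.31646.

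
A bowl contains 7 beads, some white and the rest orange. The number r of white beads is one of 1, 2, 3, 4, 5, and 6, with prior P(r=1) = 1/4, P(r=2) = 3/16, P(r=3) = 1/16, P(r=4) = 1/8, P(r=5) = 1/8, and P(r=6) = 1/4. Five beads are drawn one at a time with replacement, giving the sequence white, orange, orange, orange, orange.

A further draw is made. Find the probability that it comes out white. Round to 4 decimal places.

For each hypothesis, P(data | H) works out to: P(data | r = 1) = (1/7)(6/7)(6/7)(6/7)(6/7) = 0.077111; P(data | r = 2) = (2/7)(5/7)(5/7)(5/7)(5/7) = 0.074374; P(data | r = 3) = (3/7)(4/7)(4/7)(4/7)(4/7) = 0.045695; P(data | r = 4) = (4/7)(3/7)(3/7)(3/7)(3/7) = 0.019278; P(data | r = 5) = (5/7)(2/7)(2/7)(2/7)(2/7) = 0.0047599; P(data | r = 6) = (6/7)(1/7)(1/7)(1/7)(1/7) = 0.00035699.
Multiplying each by its prior: 1/4 · 0.077111 = 0.019278, 3/16 · 0.074374 = 0.013945, 1/16 · 0.045695 = 0.002856, 1/8 · 0.019278 = 0.0024097, 1/8 · 0.0047599 = 0.00059499, 1/4 · 0.00035699 = 8.9249e-05; summing to 0.039173.
Normalising, the posterior is P(r = 1 | data) = 0.49212, P(r = 2 | data) = 0.35599, P(r = 3 | data) = 0.072907, P(r = 4 | data) = 0.061515, P(r = 5 | data) = 0.015189, P(r = 6 | data) = 0.0022783.
So P(white next | data) = Σ P(white next | H) P(H | data) = (1/7)(0.49212) + (2/7)(0.35599) + (3/7)(0.072907) + (4/7)(0.061515) + (5/7)(0.015189) + (6/7)(0.0022783) = 0.25121.

0.2512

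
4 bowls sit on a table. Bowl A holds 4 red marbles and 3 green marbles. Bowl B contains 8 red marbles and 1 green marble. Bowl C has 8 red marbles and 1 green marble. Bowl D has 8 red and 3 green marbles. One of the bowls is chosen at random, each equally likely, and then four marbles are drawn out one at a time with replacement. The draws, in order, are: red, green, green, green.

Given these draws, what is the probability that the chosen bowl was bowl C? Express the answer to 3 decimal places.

0.020

Under each hypothesis, the probability of the observed sequence is: P(data | bowl A) = (4/7)(3/7)(3/7)(3/7) = 0.044981; P(data | bowl B) = (8/9)(1/9)(1/9)(1/9) = 0.0012193; P(data | bowl C) = (8/9)(1/9)(1/9)(1/9) = 0.0012193; P(data | bowl D) = (8/11)(3/11)(3/11)(3/11) = 0.014753.
Weighting by the prior gives 1/4 · 0.044981 = 0.011245, 1/4 · 0.0012193 = 0.00030483, 1/4 · 0.0012193 = 0.00030483, 1/4 · 0.014753 = 0.0036883; summing to 0.015543.
Hence P(bowl C | data) = (0.00030483) / (0.015543) = 0.019612.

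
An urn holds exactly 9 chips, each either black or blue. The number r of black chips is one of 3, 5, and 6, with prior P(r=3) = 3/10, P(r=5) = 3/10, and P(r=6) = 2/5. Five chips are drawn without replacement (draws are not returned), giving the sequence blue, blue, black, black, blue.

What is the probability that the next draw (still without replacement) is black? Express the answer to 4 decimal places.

0.5417

The likelihood of the observed sequence under each hypothesis: P(data | r = 3) = (6/9)(5/8)(3/7)(2/6)(4/5) = 1/21; P(data | r = 5) = (4/9)(3/8)(5/7)(4/6)(2/5) = 2/63; P(data | r = 6) = (3/9)(2/8)(6/7)(5/6)(1/5) = 1/84.
Weighting by the prior gives 3/10 · 1/21 = 1/70, 3/10 · 2/63 = 1/105, 2/5 · 1/84 = 1/210; summing to 1/35.
The posterior is then P(r = 3 | data) = 1/2, P(r = 5 | data) = 1/3, P(r = 6 | data) = 1/6.
The predictive probability is P(black next | data) = (1/4)(1/2) + (3/4)(1/3) + (1)(1/6) = 13/24.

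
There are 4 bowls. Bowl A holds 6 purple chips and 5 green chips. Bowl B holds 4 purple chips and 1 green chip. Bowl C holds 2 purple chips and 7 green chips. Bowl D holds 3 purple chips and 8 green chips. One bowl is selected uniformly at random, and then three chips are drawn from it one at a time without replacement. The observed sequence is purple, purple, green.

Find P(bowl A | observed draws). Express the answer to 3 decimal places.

0.354

Compute the likelihood of the observed sequence for each case: P(data | bowl A) = (6/11)(5/10)(5/9) = 5/33; P(data | bowl B) = (4/5)(3/4)(1/3) = 1/5; P(data | bowl C) = (2/9)(1/8)(7/7) = 1/36; P(data | bowl D) = (3/11)(2/10)(8/9) = 8/165.
The prior-weighted likelihoods are 1/4 · 5/33 = 5/132, 1/4 · 1/5 = 1/20, 1/4 · 1/36 = 1/144, 1/4 · 8/165 = 2/165; with total 77/720.
Hence P(bowl A | data) = (5/132) / (77/720) = 300/847.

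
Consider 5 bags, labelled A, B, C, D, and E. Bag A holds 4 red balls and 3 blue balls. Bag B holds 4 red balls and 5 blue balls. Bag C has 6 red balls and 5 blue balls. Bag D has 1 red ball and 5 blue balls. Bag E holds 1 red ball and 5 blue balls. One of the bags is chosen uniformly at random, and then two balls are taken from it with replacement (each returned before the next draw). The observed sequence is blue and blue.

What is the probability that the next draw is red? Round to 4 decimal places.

For each hypothesis, P(data | H) works out to: P(data | bag A) = (3/7)(3/7) = 0.18367; P(data | bag B) = (5/9)(5/9) = 0.30864; P(data | bag C) = (5/11)(5/11) = 0.20661; P(data | bag D) = (5/6)(5/6) = 0.69444; P(data | bag E) = (5/6)(5/6) = 0.69444.
The prior-weighted likelihoods are 1/5 · 0.18367 = 0.036735, 1/5 · 0.30864 = 0.061728, 1/5 · 0.20661 = 0.041322, 1/5 · 0.69444 = 0.13889, 1/5 · 0.69444 = 0.13889; with total 0.41756.
Dividing through by the total gives posterior P(bag A | data) = 0.087974, P(bag B | data) = 0.14783, P(bag C | data) = 0.098961, P(bag D | data) = 0.33262, P(bag E | data) = 0.33262.
Averaging over the posterior, P(red next | data) = (4/7)(0.087974) + (4/9)(0.14783) + (6/11)(0.098961) + (1/6)(0.33262) + (1/6)(0.33262) = 0.28082.

0.2808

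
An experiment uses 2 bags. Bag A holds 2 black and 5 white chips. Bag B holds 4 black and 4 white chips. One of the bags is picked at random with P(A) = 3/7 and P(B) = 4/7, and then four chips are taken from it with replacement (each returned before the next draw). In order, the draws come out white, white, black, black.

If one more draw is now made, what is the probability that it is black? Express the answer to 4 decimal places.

0.4286

Compute the likelihood of the observed sequence for each case: P(data | bag A) = (5/7)(5/7)(2/7)(2/7) = 0.041649; P(data | bag B) = (4/8)(4/8)(4/8)(4/8) = 0.0625.
Multiplying each by its prior: 3/7 · 0.041649 = 0.01785, 4/7 · 0.0625 = 0.035714; these sum to 0.053564.
The posterior is then P(bag A | data) = 0.33324, P(bag B | data) = 0.66676.
So P(black next | data) = Σ P(black next | H) P(H | data) = (2/7)(0.33324) + (1/2)(0.66676) = 0.42859.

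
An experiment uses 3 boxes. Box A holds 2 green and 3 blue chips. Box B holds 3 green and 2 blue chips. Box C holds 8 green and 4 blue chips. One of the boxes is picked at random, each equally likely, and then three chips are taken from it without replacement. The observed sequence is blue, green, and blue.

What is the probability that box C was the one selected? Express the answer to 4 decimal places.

0.1951

Compute the likelihood of the observed sequence for each case: P(data | box A) = (3/5)(2/4)(2/3) = 1/5; P(data | box B) = (2/5)(3/4)(1/3) = 1/10; P(data | box C) = (4/12)(8/11)(3/10) = 4/55.
The prior-weighted likelihoods are 1/3 · 1/5 = 1/15, 1/3 · 1/10 = 1/30, 1/3 · 4/55 = 4/165; these sum to 41/330.
Hence P(box C | data) = (4/165) / (41/330) = 8/41.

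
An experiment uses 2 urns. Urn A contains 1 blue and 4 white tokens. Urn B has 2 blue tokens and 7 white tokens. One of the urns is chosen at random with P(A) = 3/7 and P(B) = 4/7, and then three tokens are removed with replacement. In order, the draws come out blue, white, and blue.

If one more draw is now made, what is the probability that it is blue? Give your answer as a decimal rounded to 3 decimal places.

0.214

Under each hypothesis, the probability of the observed sequence is: P(data | urn A) = (1/5)(4/5)(1/5) = 0.032; P(data | urn B) = (2/9)(7/9)(2/9) = 0.038409.
The prior-weighted likelihoods are 3/7 · 0.032 = 0.013714, 4/7 · 0.038409 = 0.021948; with total 0.035662.
Normalising, the posterior is P(urn A | data) = 0.38456, P(urn B | data) = 0.61544.
Averaging over the posterior, P(blue next | data) = (1/5)(0.38456) + (2/9)(0.61544) = 0.21368.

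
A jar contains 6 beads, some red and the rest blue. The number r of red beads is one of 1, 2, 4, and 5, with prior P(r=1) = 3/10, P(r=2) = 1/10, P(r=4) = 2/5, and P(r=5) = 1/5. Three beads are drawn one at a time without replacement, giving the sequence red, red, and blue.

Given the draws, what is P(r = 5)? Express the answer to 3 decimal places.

The likelihood of the observed sequence under each hypothesis: P(data | r = 1) = (1/6)(0/5) = 0; P(data | r = 2) = (2/6)(1/5)(4/4) = 1/15; P(data | r = 4) = (4/6)(3/5)(2/4) = 1/5; P(data | r = 5) = (5/6)(4/5)(1/4) = 1/6.
Weighting by the prior gives 3/10 · 0 = 0, 1/10 · 1/15 = 1/150, 2/5 · 1/5 = 2/25, 1/5 · 1/6 = 1/30; these sum to 3/25.
By Bayes' rule, P(r = 5 | data) = (1/30) / (3/25) = 5/18.

0.278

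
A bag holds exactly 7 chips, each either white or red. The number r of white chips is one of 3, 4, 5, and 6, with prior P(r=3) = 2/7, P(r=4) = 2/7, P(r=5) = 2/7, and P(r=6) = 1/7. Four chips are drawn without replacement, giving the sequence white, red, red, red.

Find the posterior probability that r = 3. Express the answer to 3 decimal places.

For each hypothesis, P(data | H) works out to: P(data | r = 3) = (3/7)(4/6)(3/5)(2/4) = 3/35; P(data | r = 4) = (4/7)(3/6)(2/5)(1/4) = 1/35; P(data | r = 5) = (5/7)(2/6)(1/5)(0/4) = 0; P(data | r = 6) = (6/7)(1/6)(0/5) = 0.
Multiplying each by its prior: 2/7 · 3/35 = 6/245, 2/7 · 1/35 = 2/245, 2/7 · 0 = 0, 1/7 · 0 = 0; these sum to 8/245.
Therefore the posterior P(r = 3 | data) = (6/245) / (8/245) = 3/4.

0.750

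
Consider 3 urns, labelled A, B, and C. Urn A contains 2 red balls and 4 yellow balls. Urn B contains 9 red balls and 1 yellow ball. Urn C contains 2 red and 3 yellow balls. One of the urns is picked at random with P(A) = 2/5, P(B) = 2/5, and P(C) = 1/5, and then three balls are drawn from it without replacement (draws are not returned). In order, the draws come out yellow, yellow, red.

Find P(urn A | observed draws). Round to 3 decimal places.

The likelihood of the observed sequence under each hypothesis: P(data | urn A) = (4/6)(3/5)(2/4) = 1/5; P(data | urn B) = (1/10)(0/9) = 0; P(data | urn C) = (3/5)(2/4)(2/3) = 1/5.
The prior-weighted likelihoods are 2/5 · 1/5 = 2/25, 2/5 · 0 = 0, 1/5 · 1/5 = 1/25; these sum to 3/25.
Hence P(urn A | data) = (2/25) / (3/25) = 2/3.

0.667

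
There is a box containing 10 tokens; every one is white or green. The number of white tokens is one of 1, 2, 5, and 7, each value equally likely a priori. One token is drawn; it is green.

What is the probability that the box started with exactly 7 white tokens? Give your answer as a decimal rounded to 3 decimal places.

0.120

For each hypothesis, P(data | H) works out to: P(data | r = 1) = (9/10) = 9/10; P(data | r = 2) = (8/10) = 4/5; P(data | r = 5) = (5/10) = 1/2; P(data | r = 7) = (3/10) = 3/10.
Multiplying each by its prior: 1/4 · 9/10 = 9/40, 1/4 · 4/5 = 1/5, 1/4 · 1/2 = 1/8, 1/4 · 3/10 = 3/40; summing to 5/8.
Therefore the posterior P(r = 7 | data) = (3/40) / (5/8) = 3/25.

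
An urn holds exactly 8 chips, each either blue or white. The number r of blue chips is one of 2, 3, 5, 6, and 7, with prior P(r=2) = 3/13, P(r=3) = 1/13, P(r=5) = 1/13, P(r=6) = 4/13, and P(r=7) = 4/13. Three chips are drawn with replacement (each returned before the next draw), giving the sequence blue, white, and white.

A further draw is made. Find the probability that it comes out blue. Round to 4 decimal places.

The likelihood of the observed sequence under each hypothesis: P(data | r = 2) = (2/8)(6/8)(6/8) = 0.14062; P(data | r = 3) = (3/8)(5/8)(5/8) = 0.14648; P(data | r = 5) = (5/8)(3/8)(3/8) = 0.087891; P(data | r = 6) = (6/8)(2/8)(2/8) = 0.046875; P(data | r = 7) = (7/8)(1/8)(1/8) = 0.013672.
The prior-weighted likelihoods are 3/13 · 0.14062 = 0.032452, 1/13 · 0.14648 = 0.011268, 1/13 · 0.087891 = 0.0067608, 4/13 · 0.046875 = 0.014423, 4/13 · 0.013672 = 0.0042067; these sum to 0.069111.
Dividing through by the total gives posterior P(r = 2 | data) = 0.46957, P(r = 3 | data) = 0.16304, P(r = 5 | data) = 0.097826, P(r = 6 | data) = 0.2087, P(r = 7 | data) = 0.06087.
Averaging over the posterior, P(blue next | data) = (1/4)(0.46957) + (3/8)(0.16304) + (5/8)(0.097826) + (3/4)(0.2087) + (7/8)(0.06087) = 0.44946.

0.4495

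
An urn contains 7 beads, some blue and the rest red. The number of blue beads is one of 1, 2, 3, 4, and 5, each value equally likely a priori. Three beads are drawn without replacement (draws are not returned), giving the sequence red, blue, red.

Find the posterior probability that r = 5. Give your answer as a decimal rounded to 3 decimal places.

Compute the likelihood of the observed sequence for each case: P(data | r = 1) = (6/7)(1/6)(5/5) = 1/7; P(data | r = 2) = (5/7)(2/6)(4/5) = 4/21; P(data | r = 3) = (4/7)(3/6)(3/5) = 6/35; P(data | r = 4) = (3/7)(4/6)(2/5) = 4/35; P(data | r = 5) = (2/7)(5/6)(1/5) = 1/21.
Weighting by the prior gives 1/5 · 1/7 = 1/35, 1/5 · 4/21 = 4/105, 1/5 · 6/35 = 6/175, 1/5 · 4/35 = 4/175, 1/5 · 1/21 = 1/105; these sum to 2/15.
Therefore the posterior P(r = 5 | data) = (1/105) / (2/15) = 1/14.

0.071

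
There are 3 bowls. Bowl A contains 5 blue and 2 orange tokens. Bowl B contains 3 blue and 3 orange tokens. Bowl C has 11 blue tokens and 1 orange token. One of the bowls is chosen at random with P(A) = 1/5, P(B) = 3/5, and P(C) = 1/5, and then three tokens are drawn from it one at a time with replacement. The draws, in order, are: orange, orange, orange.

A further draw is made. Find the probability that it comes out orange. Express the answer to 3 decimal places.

0.487

The likelihood of the observed sequence under each hypothesis: P(data | bowl A) = (2/7)(2/7)(2/7) = 0.023324; P(data | bowl B) = (3/6)(3/6)(3/6) = 0.125; P(data | bowl C) = (1/12)(1/12)(1/12) = 0.0005787.
Weighting by the prior gives 1/5 · 0.023324 = 0.0046647, 3/5 · 0.125 = 0.075, 1/5 · 0.0005787 = 0.00011574; these sum to 0.07978.
Dividing through by the total gives posterior P(bowl A | data) = 0.058469, P(bowl B | data) = 0.94008, P(bowl C | data) = 0.0014507.
So P(orange next | data) = Σ P(orange next | H) P(H | data) = (2/7)(0.058469) + (1/2)(0.94008) + (1/12)(0.0014507) = 0.48687.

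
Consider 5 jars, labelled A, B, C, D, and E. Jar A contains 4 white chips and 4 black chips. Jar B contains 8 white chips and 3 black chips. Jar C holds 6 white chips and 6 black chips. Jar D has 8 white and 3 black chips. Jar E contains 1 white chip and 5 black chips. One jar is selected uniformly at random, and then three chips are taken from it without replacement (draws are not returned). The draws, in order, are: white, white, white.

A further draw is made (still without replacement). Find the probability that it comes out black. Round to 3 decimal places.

The likelihood of the observed sequence under each hypothesis: P(data | jar A) = (4/8)(3/7)(2/6) = 0.071429; P(data | jar B) = (8/11)(7/10)(6/9) = 0.33939; P(data | jar C) = (6/12)(5/11)(4/10) = 0.090909; P(data | jar D) = (8/11)(7/10)(6/9) = 0.33939; P(data | jar E) = (1/6)(0/5) = 0.
Multiplying each by its prior: 1/5 · 0.071429 = 0.014286, 1/5 · 0.33939 = 0.067879, 1/5 · 0.090909 = 0.018182, 1/5 · 0.33939 = 0.067879, 1/5 · 0 = 0; with total 0.16823.
Dividing through by the total gives posterior P(jar A | data) = 0.08492, P(jar B | data) = 0.4035, P(jar C | data) = 0.10808, P(jar D | data) = 0.4035, P(jar E | data) = 0.
Averaging over the posterior, P(black next | data) = (4/5)(0.08492) + (3/8)(0.4035) + (2/3)(0.10808) + (3/8)(0.4035) = 0.44261.

0.443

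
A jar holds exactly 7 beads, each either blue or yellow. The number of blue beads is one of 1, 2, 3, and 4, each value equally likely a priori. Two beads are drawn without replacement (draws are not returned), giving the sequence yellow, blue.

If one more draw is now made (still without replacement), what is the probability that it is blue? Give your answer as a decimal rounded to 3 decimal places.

The likelihood of the observed sequence under each hypothesis: P(data | r = 1) = (6/7)(1/6) = 1/7; P(data | r = 2) = (5/7)(2/6) = 5/21; P(data | r = 3) = (4/7)(3/6) = 2/7; P(data | r = 4) = (3/7)(4/6) = 2/7.
Weighting by the prior gives 1/4 · 1/7 = 1/28, 1/4 · 5/21 = 5/84, 1/4 · 2/7 = 1/14, 1/4 · 2/7 = 1/14; these sum to 5/21.
Dividing through by the total gives posterior P(r = 1 | data) = 3/20, P(r = 2 | data) = 1/4, P(r = 3 | data) = 3/10, P(r = 4 | data) = 3/10.
The predictive probability is P(blue next | data) = (0)(3/20) + (1/5)(1/4) + (2/5)(3/10) + (3/5)(3/10) = 7/20.

0.350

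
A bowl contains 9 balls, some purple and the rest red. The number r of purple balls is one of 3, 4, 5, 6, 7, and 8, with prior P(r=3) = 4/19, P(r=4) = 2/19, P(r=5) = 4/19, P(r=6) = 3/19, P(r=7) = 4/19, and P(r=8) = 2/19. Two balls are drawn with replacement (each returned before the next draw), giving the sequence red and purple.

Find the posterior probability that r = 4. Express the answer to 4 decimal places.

For each hypothesis, P(data | H) works out to: P(data | r = 3) = (6/9)(3/9) = 0.22222; P(data | r = 4) = (5/9)(4/9) = 0.24691; P(data | r = 5) = (4/9)(5/9) = 0.24691; P(data | r = 6) = (3/9)(6/9) = 0.22222; P(data | r = 7) = (2/9)(7/9) = 0.17284; P(data | r = 8) = (1/9)(8/9) = 0.098765.
Multiplying each by its prior: 4/19 · 0.22222 = 0.046784, 2/19 · 0.24691 = 0.025991, 4/19 · 0.24691 = 0.051982, 3/19 · 0.22222 = 0.035088, 4/19 · 0.17284 = 0.036387, 2/19 · 0.098765 = 0.010396; with total 0.20663.
By Bayes' rule, P(r = 4 | data) = (0.025991) / (0.20663) = 0.12579.

0.1258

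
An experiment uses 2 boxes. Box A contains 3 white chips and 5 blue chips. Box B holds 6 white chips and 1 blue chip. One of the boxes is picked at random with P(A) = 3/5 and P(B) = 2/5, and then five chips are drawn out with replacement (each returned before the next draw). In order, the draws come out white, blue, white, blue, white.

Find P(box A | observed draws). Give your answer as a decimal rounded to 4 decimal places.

0.7063

The likelihood of the observed sequence under each hypothesis: P(data | box A) = (3/8)(5/8)(3/8)(5/8)(3/8) = 0.020599; P(data | box B) = (6/7)(1/7)(6/7)(1/7)(6/7) = 0.012852.
Multiplying each by its prior: 3/5 · 0.020599 = 0.01236, 2/5 · 0.012852 = 0.0051407; summing to 0.0175.
Hence P(box A | data) = (0.01236) / (0.0175) = 0.70625.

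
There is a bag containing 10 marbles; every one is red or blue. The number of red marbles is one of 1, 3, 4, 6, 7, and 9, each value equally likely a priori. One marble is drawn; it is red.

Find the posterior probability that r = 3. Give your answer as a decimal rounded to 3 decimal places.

0.100

Compute the likelihood of this draw for each case: P(data | r = 1) = (1/10) = 1/10; P(data | r = 3) = (3/10) = 3/10; P(data | r = 4) = (4/10) = 2/5; P(data | r = 6) = (6/10) = 3/5; P(data | r = 7) = (7/10) = 7/10; P(data | r = 9) = (9/10) = 9/10.
The prior-weighted likelihoods are 1/6 · 1/10 = 1/60, 1/6 · 3/10 = 1/20, 1/6 · 2/5 = 1/15, 1/6 · 3/5 = 1/10, 1/6 · 7/10 = 7/60, 1/6 · 9/10 = 3/20; summing to 1/2.
By Bayes' rule, P(r = 3 | data) = (1/20) / (1/2) = 1/10.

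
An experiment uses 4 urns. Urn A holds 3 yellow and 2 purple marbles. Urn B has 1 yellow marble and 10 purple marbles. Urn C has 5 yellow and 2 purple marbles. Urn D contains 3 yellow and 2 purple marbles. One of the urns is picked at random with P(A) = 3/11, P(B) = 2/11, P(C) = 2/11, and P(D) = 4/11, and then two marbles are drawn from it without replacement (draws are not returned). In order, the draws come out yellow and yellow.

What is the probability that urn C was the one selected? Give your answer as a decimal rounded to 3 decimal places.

For each hypothesis, P(data | H) works out to: P(data | urn A) = (3/5)(2/4) = 0.3; P(data | urn B) = (1/11)(0/10) = 0; P(data | urn C) = (5/7)(4/6) = 0.47619; P(data | urn D) = (3/5)(2/4) = 0.3.
The prior-weighted likelihoods are 3/11 · 0.3 = 0.081818, 2/11 · 0 = 0, 2/11 · 0.47619 = 0.08658, 4/11 · 0.3 = 0.10909; with total 0.27749.
Hence P(urn C | data) = (0.08658) / (0.27749) = 0.31201.

0.312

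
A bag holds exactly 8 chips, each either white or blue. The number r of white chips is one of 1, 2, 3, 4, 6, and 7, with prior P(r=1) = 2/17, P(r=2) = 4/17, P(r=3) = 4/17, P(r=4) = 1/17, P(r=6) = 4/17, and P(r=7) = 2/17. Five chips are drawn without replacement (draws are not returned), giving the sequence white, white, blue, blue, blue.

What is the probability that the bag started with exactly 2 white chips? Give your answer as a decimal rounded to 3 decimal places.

0.357

Compute the likelihood of the observed sequence for each case: P(data | r = 1) = (1/8)(0/7) = 0; P(data | r = 2) = (2/8)(1/7)(6/6)(5/5)(4/4) = 0.035714; P(data | r = 3) = (3/8)(2/7)(5/6)(4/5)(3/4) = 0.053571; P(data | r = 4) = (4/8)(3/7)(4/6)(3/5)(2/4) = 0.042857; P(data | r = 6) = (6/8)(5/7)(2/6)(1/5)(0/4) = 0; P(data | r = 7) = (7/8)(6/7)(1/6)(0/5) = 0.
The prior-weighted likelihoods are 2/17 · 0 = 0, 4/17 · 0.035714 = 0.0084034, 4/17 · 0.053571 = 0.012605, 1/17 · 0.042857 = 0.002521, 4/17 · 0 = 0, 2/17 · 0 = 0; summing to 0.023529.
Therefore the posterior P(r = 2 | data) = (0.0084034) / (0.023529) = 0.35714.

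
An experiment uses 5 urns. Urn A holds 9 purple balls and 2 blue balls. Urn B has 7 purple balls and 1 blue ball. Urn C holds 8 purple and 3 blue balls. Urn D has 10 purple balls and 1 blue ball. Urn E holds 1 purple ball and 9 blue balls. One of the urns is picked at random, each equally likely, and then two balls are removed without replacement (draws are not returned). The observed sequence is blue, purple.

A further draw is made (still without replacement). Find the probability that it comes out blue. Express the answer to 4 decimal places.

For each hypothesis, P(data | H) works out to: P(data | urn A) = (2/11)(9/10) = 0.16364; P(data | urn B) = (1/8)(7/7) = 0.125; P(data | urn C) = (3/11)(8/10) = 0.21818; P(data | urn D) = (1/11)(10/10) = 0.090909; P(data | urn E) = (9/10)(1/9) = 0.1.
Weighting by the prior gives 1/5 · 0.16364 = 0.032727, 1/5 · 0.125 = 0.025, 1/5 · 0.21818 = 0.043636, 1/5 · 0.090909 = 0.018182, 1/5 · 0.1 = 0.02; summing to 0.13955.
Dividing through by the total gives posterior P(urn A | data) = 0.23453, P(urn B | data) = 0.17915, P(urn C | data) = 0.3127, P(urn D | data) = 0.13029, P(urn E | data) = 0.14332.
The predictive probability is P(blue next | data) = (1/9)(0.23453) + (0)(0.17915) + (2/9)(0.3127) + (0)(0.13029) + (1)(0.14332) = 0.23887.

0.2389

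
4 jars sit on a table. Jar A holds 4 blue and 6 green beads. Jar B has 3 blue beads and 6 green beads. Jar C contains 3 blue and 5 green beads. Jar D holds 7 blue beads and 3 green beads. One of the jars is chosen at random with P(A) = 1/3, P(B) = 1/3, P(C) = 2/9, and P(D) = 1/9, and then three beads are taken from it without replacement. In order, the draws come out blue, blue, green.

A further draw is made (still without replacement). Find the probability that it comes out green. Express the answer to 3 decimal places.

Compute the likelihood of the observed sequence for each case: P(data | jar A) = (4/10)(3/9)(6/8) = 1/10; P(data | jar B) = (3/9)(2/8)(6/7) = 1/14; P(data | jar C) = (3/8)(2/7)(5/6) = 5/56; P(data | jar D) = (7/10)(6/9)(3/8) = 7/40.
Weighting by the prior gives 1/3 · 1/10 = 1/30, 1/3 · 1/14 = 1/42, 2/9 · 5/56 = 5/252, 1/9 · 7/40 = 7/360; with total 27/280.
Dividing through by the total gives posterior P(jar A | data) = 28/81, P(jar B | data) = 20/81, P(jar C | data) = 50/243, P(jar D | data) = 49/243.
Averaging over the posterior, P(green next | data) = (5/7)(28/81) + (5/6)(20/81) + (4/5)(50/243) + (2/7)(49/243) = 164/243.

0.675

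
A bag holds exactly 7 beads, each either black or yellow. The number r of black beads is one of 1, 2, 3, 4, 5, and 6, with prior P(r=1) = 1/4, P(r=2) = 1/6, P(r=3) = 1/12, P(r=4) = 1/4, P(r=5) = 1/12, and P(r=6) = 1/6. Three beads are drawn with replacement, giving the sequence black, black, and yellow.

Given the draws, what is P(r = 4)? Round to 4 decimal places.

Under each hypothesis, the probability of the observed sequence is: P(data | r = 1) = (1/7)(1/7)(6/7) = 0.017493; P(data | r = 2) = (2/7)(2/7)(5/7) = 0.058309; P(data | r = 3) = (3/7)(3/7)(4/7) = 0.10496; P(data | r = 4) = (4/7)(4/7)(3/7) = 0.13994; P(data | r = 5) = (5/7)(5/7)(2/7) = 0.14577; P(data | r = 6) = (6/7)(6/7)(1/7) = 0.10496.
Weighting by the prior gives 1/4 · 0.017493 = 0.0043732, 1/6 · 0.058309 = 0.0097182, 1/12 · 0.10496 = 0.0087464, 1/4 · 0.13994 = 0.034985, 1/12 · 0.14577 = 0.012148, 1/6 · 0.10496 = 0.017493; summing to 0.087464.
By Bayes' rule, P(r = 4 | data) = (0.034985) / (0.087464) = 0.4.

0.4000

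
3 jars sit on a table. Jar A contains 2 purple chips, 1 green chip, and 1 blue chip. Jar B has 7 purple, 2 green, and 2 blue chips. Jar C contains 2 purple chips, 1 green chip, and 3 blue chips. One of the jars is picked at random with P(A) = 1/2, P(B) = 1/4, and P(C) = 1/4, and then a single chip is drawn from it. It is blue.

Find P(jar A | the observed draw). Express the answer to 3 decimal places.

0.423

For each hypothesis, P(data | H) works out to: P(data | jar A) = (1/4) = 1/4; P(data | jar B) = (2/11) = 2/11; P(data | jar C) = (3/6) = 1/2.
Weighting by the prior gives 1/2 · 1/4 = 1/8, 1/4 · 2/11 = 1/22, 1/4 · 1/2 = 1/8; with total 13/44.
Hence P(jar A | data) = (1/8) / (13/44) = 11/26.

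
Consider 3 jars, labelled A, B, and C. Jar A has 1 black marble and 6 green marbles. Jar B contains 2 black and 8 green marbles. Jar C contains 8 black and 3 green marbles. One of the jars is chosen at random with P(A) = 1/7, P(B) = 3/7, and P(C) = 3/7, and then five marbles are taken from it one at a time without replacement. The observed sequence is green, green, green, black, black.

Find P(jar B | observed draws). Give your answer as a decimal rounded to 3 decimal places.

0.786

The likelihood of the observed sequence under each hypothesis: P(data | jar A) = (6/7)(5/6)(4/5)(1/4)(0/3) = 0; P(data | jar B) = (8/10)(7/9)(6/8)(2/7)(1/6) = 1/45; P(data | jar C) = (3/11)(2/10)(1/9)(8/8)(7/7) = 1/165.
Multiplying each by its prior: 1/7 · 0 = 0, 3/7 · 1/45 = 1/105, 3/7 · 1/165 = 1/385; with total 2/165.
Hence P(jar B | data) = (1/105) / (2/165) = 11/14.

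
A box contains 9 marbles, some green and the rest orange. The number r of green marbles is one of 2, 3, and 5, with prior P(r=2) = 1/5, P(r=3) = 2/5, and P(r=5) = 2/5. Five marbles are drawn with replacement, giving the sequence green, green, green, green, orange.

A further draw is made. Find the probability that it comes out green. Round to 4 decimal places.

0.5139

The likelihood of the observed sequence under each hypothesis: P(data | r = 2) = (2/9)(2/9)(2/9)(2/9)(7/9) = 0.0018967; P(data | r = 3) = (3/9)(3/9)(3/9)(3/9)(6/9) = 0.0082305; P(data | r = 5) = (5/9)(5/9)(5/9)(5/9)(4/9) = 0.042338.
Multiplying each by its prior: 1/5 · 0.0018967 = 0.00037935, 2/5 · 0.0082305 = 0.0032922, 2/5 · 0.042338 = 0.016935; summing to 0.020607.
Normalising, the posterior is P(r = 2 | data) = 0.018409, P(r = 3 | data) = 0.15976, P(r = 5 | data) = 0.82183.
So P(green next | data) = Σ P(green next | H) P(H | data) = (2/9)(0.018409) + (1/3)(0.15976) + (5/9)(0.82183) = 0.51392.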